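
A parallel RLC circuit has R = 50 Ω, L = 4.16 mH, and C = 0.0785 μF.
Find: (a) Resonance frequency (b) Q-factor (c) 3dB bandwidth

Step 1 — Resonance: ω₀ = 1/√(LC) = 1/√(0.00416·7.85e-08) = 5.534e+04 rad/s.
Step 2 — f₀ = ω₀/(2π) = 8807 Hz.
Step 3 — Parallel Q: Q = R/(ω₀L) = 50/(5.534e+04·0.00416) = 0.2172.
Step 4 — Bandwidth: Δω = ω₀/Q = 2.548e+05 rad/s; BW = Δω/(2π) = 4.055e+04 Hz.

(a) f₀ = 8807 Hz  (b) Q = 0.2172  (c) BW = 4.055e+04 Hz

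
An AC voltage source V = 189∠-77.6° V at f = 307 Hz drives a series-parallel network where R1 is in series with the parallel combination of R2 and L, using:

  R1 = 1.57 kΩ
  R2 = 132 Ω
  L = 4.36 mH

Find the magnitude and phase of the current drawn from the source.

Step 1 — Angular frequency: ω = 2π·f = 2π·307 = 1929 rad/s.
Step 2 — Component impedances:
  R1: Z = R = 1570 Ω
  R2: Z = R = 132 Ω
  L: Z = jωL = j·1929·0.00436 = 0 + j8.41 Ω
Step 3 — Parallel branch: R2 || L = 1/(1/R2 + 1/L) = 0.5337 + j8.376 Ω.
Step 4 — Series with R1: Z_total = R1 + (R2 || L) = 1571 + j8.376 Ω = 1571∠0.3° Ω.
Step 5 — Source phasor: V = 189∠-77.6° V = 40.58 - j184.6 V.
Step 6 — Ohm's law: I = V / Z_total = (40.58 - j184.6) / (1571 + j8.376) = 0.02521 - j0.1177 A.
Step 7 — Convert to polar: |I| = 0.1203 A, ∠I = -77.9°.

I = 0.1203∠-77.9° A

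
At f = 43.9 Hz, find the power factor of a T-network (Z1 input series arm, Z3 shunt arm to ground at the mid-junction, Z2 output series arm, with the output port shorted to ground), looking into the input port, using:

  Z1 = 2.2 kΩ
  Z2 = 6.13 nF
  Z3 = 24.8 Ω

Step 1 — Angular frequency: ω = 2π·f = 2π·43.9 = 275.8 rad/s.
Step 2 — Component impedances:
  Z1: Z = R = 2200 Ω
  Z2: Z = 1/(jωC) = -j/(ω·C) = 0 - j5.914e+05 Ω
  Z3: Z = R = 24.8 Ω
Step 3 — With the output port shorted to ground, the output series arm Z2 runs from the junction to ground; the shunt arm Z3 also runs from the junction to ground. They appear in parallel: Z3 || Z2 = 24.8 - j0.00104 Ω.
Step 4 — Series with input arm Z1: Z_in = Z1 + (Z3 || Z2) = 2225 - j0.00104 Ω = 2225∠-0.0° Ω.
Step 5 — Power factor: PF = cos(φ) = Re(Z)/|Z| = 2225/2225 = 1.
Step 6 — Type: Im(Z) = -0.00104 ⇒ leading (phase φ = -0.0°).

PF = 1 (leading, φ = -0.0°)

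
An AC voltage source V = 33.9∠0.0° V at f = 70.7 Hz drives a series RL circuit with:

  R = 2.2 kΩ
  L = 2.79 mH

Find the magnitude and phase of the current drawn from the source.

Step 1 — Angular frequency: ω = 2π·f = 2π·70.7 = 444.2 rad/s.
Step 2 — Component impedances:
  R: Z = R = 2200 Ω
  L: Z = jωL = j·444.2·0.00279 = 0 + j1.239 Ω
Step 3 — Series combination: Z_total = R + L = 2200 + j1.239 Ω = 2200∠0.0° Ω.
Step 4 — Source phasor: V = 33.9∠0.0° V = 33.9 V.
Step 5 — Ohm's law: I = V / Z_total = (33.9) / (2200 + j1.239) = 0.01541 - j8.681e-06 A.
Step 6 — Convert to polar: |I| = 0.01541 A, ∠I = -0.0°.

I = 0.01541∠-0.0° A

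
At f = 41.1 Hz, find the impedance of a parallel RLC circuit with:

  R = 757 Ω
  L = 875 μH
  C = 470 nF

Step 1 — Angular frequency: ω = 2π·f = 2π·41.1 = 258.2 rad/s.
Step 2 — Component impedances:
  R: Z = R = 757 Ω
  L: Z = jωL = j·258.2·0.000875 = 0 + j0.226 Ω
  C: Z = 1/(jωC) = -j/(ω·C) = 0 - j8239 Ω
Step 3 — Parallel combination: 1/Z_total = 1/R + 1/L + 1/C; Z_total = 6.745e-05 + j0.226 Ω = 0.226∠90.0° Ω.

Z = 6.745e-05 + j0.226 Ω = 0.226∠90.0° Ω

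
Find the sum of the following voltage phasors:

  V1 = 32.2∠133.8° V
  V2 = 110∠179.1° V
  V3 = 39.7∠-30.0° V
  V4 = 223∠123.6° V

Step 1 — Convert each phasor to rectangular form:
  V1 = 32.2·(cos(133.8°) + j·sin(133.8°)) = -22.29 + j23.24 V
  V2 = 110·(cos(179.1°) + j·sin(179.1°)) = -110 + j1.728 V
  V3 = 39.7·(cos(-30.0°) + j·sin(-30.0°)) = 34.38 - j19.85 V
  V4 = 223·(cos(123.6°) + j·sin(123.6°)) = -123.4 + j185.7 V
Step 2 — Sum components: V_total = -221.3 + j190.9 V.
Step 3 — Convert to polar: |V_total| = 292.2 V, ∠V_total = 139.2°.

V_total = 292.2∠139.2° V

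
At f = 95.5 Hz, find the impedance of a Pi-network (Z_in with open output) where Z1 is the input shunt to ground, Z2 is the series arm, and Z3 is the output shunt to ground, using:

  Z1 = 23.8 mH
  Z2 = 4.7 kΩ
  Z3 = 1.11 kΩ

Step 1 — Angular frequency: ω = 2π·f = 2π·95.5 = 600 rad/s.
Step 2 — Component impedances:
  Z1: Z = jωL = j·600·0.0238 = 0 + j14.28 Ω
  Z2: Z = R = 4700 Ω
  Z3: Z = R = 1110 Ω
Step 3 — With open output, the series arm Z2 and the output shunt Z3 appear in series to ground: Z2 + Z3 = 5810 Ω.
Step 4 — Parallel with input shunt Z1: Z_in = Z1 || (Z2 + Z3) = 0.0351 + j14.28 Ω = 14.28∠89.9° Ω.

Z = 0.0351 + j14.28 Ω = 14.28∠89.9° Ω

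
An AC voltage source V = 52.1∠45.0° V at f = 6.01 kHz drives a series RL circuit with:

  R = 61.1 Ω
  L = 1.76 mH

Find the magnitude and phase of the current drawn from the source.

Step 1 — Angular frequency: ω = 2π·f = 2π·6010 = 3.776e+04 rad/s.
Step 2 — Component impedances:
  R: Z = R = 61.1 Ω
  L: Z = jωL = j·3.776e+04·0.00176 = 0 + j66.46 Ω
Step 3 — Series combination: Z_total = R + L = 61.1 + j66.46 Ω = 90.28∠47.4° Ω.
Step 4 — Source phasor: V = 52.1∠45.0° V = 36.84 + j36.84 V.
Step 5 — Ohm's law: I = V / Z_total = (36.84 + j36.84) / (61.1 + j66.46) = 0.5766 - j0.02423 A.
Step 6 — Convert to polar: |I| = 0.5771 A, ∠I = -2.4°.

I = 0.5771∠-2.4° A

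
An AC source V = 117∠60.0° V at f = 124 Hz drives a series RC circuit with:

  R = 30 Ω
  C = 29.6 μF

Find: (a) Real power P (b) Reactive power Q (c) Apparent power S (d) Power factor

Step 1 — Angular frequency: ω = 2π·f = 2π·124 = 779.1 rad/s.
Step 2 — Component impedances:
  R: Z = R = 30 Ω
  C: Z = 1/(jωC) = -j/(ω·C) = 0 - j43.36 Ω
Step 3 — Series combination: Z_total = R + C = 30 - j43.36 Ω = 52.73∠-55.3° Ω.
Step 4 — Source phasor: V = 117∠60.0° V = 58.5 + j101.3 V.
Step 5 — Current: I = V / Z = -0.9491 + j2.006 A = 2.219∠115.3° A.
Step 6 — Complex power: S = V·I* = 147.7 - j213.5 VA.
Step 7 — Real power: P = Re(S) = 147.7 W.
Step 8 — Reactive power: Q = Im(S) = -213.5 VAR.
Step 9 — Apparent power: |S| = 259.6 VA.
Step 10 — Power factor: PF = P/|S| = 0.569 (leading).

(a) P = 147.7 W  (b) Q = -213.5 VAR  (c) S = 259.6 VA  (d) PF = 0.569 (leading)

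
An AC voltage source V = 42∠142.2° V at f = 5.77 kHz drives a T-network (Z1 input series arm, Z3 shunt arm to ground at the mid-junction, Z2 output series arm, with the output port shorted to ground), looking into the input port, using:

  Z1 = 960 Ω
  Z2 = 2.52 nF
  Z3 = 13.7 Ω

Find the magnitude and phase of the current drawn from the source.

Step 1 — Angular frequency: ω = 2π·f = 2π·5770 = 3.625e+04 rad/s.
Step 2 — Component impedances:
  Z1: Z = R = 960 Ω
  Z2: Z = 1/(jωC) = -j/(ω·C) = 0 - j1.095e+04 Ω
  Z3: Z = R = 13.7 Ω
Step 3 — With the output port shorted to ground, the output series arm Z2 runs from the junction to ground; the shunt arm Z3 also runs from the junction to ground. They appear in parallel: Z3 || Z2 = 13.7 - j0.01715 Ω.
Step 4 — Series with input arm Z1: Z_in = Z1 + (Z3 || Z2) = 973.7 - j0.01715 Ω = 973.7∠-0.0° Ω.
Step 5 — Source phasor: V = 42∠142.2° V = -33.19 + j25.74 V.
Step 6 — Ohm's law: I = V / Z_total = (-33.19 + j25.74) / (973.7 - j0.01715) = -0.03408 + j0.02644 A.
Step 7 — Convert to polar: |I| = 0.04313 A, ∠I = 142.2°.

I = 0.04313∠142.2° A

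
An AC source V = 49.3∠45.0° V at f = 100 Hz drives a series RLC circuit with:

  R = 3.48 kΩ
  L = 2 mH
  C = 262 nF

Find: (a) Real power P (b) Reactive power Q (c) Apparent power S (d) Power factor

Step 1 — Angular frequency: ω = 2π·f = 2π·100 = 628.3 rad/s.
Step 2 — Component impedances:
  R: Z = R = 3480 Ω
  L: Z = jωL = j·628.3·0.002 = 0 + j1.257 Ω
  C: Z = 1/(jωC) = -j/(ω·C) = 0 - j6075 Ω
Step 3 — Series combination: Z_total = R + L + C = 3480 - j6073 Ω = 7000∠-60.2° Ω.
Step 4 — Source phasor: V = 49.3∠45.0° V = 34.86 + j34.86 V.
Step 5 — Current: I = V / Z = -0.001845 + j0.006797 A = 0.007043∠105.2° A.
Step 6 — Complex power: S = V·I* = 0.1726 - j0.3013 VA.
Step 7 — Real power: P = Re(S) = 0.1726 W.
Step 8 — Reactive power: Q = Im(S) = -0.3013 VAR.
Step 9 — Apparent power: |S| = 0.3472 VA.
Step 10 — Power factor: PF = P/|S| = 0.4972 (leading).

(a) P = 0.1726 W  (b) Q = -0.3013 VAR  (c) S = 0.3472 VA  (d) PF = 0.4972 (leading)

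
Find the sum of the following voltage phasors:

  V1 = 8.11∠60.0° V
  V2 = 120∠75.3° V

Step 1 — Convert each phasor to rectangular form:
  V1 = 8.11·(cos(60.0°) + j·sin(60.0°)) = 4.055 + j7.023 V
  V2 = 120·(cos(75.3°) + j·sin(75.3°)) = 30.45 + j116.1 V
Step 2 — Sum components: V_total = 34.51 + j123.1 V.
Step 3 — Convert to polar: |V_total| = 127.8 V, ∠V_total = 74.3°.

V_total = 127.8∠74.3° V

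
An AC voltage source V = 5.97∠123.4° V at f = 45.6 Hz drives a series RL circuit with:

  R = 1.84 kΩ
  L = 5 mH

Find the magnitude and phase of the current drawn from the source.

Step 1 — Angular frequency: ω = 2π·f = 2π·45.6 = 286.5 rad/s.
Step 2 — Component impedances:
  R: Z = R = 1840 Ω
  L: Z = jωL = j·286.5·0.005 = 0 + j1.433 Ω
Step 3 — Series combination: Z_total = R + L = 1840 + j1.433 Ω = 1840∠0.0° Ω.
Step 4 — Source phasor: V = 5.97∠123.4° V = -3.286 + j4.984 V.
Step 5 — Ohm's law: I = V / Z_total = (-3.286 + j4.984) / (1840 + j1.433) = -0.001784 + j0.00271 A.
Step 6 — Convert to polar: |I| = 0.003245 A, ∠I = 123.4°.

I = 0.003245∠123.4° A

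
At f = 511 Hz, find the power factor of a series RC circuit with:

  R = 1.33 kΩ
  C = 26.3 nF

Step 1 — Angular frequency: ω = 2π·f = 2π·511 = 3211 rad/s.
Step 2 — Component impedances:
  R: Z = R = 1330 Ω
  C: Z = 1/(jωC) = -j/(ω·C) = 0 - j1.184e+04 Ω
Step 3 — Series combination: Z_total = R + C = 1330 - j1.184e+04 Ω = 1.192e+04∠-83.6° Ω.
Step 4 — Power factor: PF = cos(φ) = Re(Z)/|Z| = 1330/1.192e+04 = 0.1116.
Step 5 — Type: Im(Z) = -1.184e+04 ⇒ leading (phase φ = -83.6°).

PF = 0.1116 (leading, φ = -83.6°)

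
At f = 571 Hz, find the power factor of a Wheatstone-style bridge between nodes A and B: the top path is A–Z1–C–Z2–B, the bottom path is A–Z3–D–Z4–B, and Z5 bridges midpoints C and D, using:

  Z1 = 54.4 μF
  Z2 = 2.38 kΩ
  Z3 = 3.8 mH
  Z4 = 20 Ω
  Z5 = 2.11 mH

Step 1 — Angular frequency: ω = 2π·f = 2π·571 = 3588 rad/s.
Step 2 — Component impedances:
  Z1: Z = 1/(jωC) = -j/(ω·C) = 0 - j5.124 Ω
  Z2: Z = R = 2380 Ω
  Z3: Z = jωL = j·3588·0.0038 = 0 + j13.63 Ω
  Z4: Z = R = 20 Ω
  Z5: Z = jωL = j·3588·0.00211 = 0 + j7.57 Ω
Step 3 — Bridge requires nodal analysis (the Z5 bridge couples midpoints C and D, so the two paths cannot be reduced to a simple series/parallel combination). Setting node B to ground and injecting 1 A at node A, the 3-node admittance system at A, C, D solves to V_A = Z_AB = 19.85 + j1.967 Ω = 19.95∠5.7° Ω.
Step 4 — Power factor: PF = cos(φ) = Re(Z)/|Z| = 19.85/19.948 = 0.9951.
Step 5 — Type: Im(Z) = 1.967 ⇒ lagging (phase φ = 5.7°).

PF = 0.9951 (lagging, φ = 5.7°)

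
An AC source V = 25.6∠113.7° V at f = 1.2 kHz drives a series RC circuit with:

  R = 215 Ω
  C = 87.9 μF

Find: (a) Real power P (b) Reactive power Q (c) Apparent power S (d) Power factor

Step 1 — Angular frequency: ω = 2π·f = 2π·1200 = 7540 rad/s.
Step 2 — Component impedances:
  R: Z = R = 215 Ω
  C: Z = 1/(jωC) = -j/(ω·C) = 0 - j1.509 Ω
Step 3 — Series combination: Z_total = R + C = 215 - j1.509 Ω = 215∠-0.4° Ω.
Step 4 — Source phasor: V = 25.6∠113.7° V = -10.29 + j23.44 V.
Step 5 — Current: I = V / Z = -0.04862 + j0.1087 A = 0.1191∠114.1° A.
Step 6 — Complex power: S = V·I* = 3.048 - j0.02139 VA.
Step 7 — Real power: P = Re(S) = 3.048 W.
Step 8 — Reactive power: Q = Im(S) = -0.02139 VAR.
Step 9 — Apparent power: |S| = 3.048 VA.
Step 10 — Power factor: PF = P/|S| = 1 (leading).

(a) P = 3.048 W  (b) Q = -0.02139 VAR  (c) S = 3.048 VA  (d) PF = 1 (leading)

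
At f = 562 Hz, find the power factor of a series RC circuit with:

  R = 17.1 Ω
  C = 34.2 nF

Step 1 — Angular frequency: ω = 2π·f = 2π·562 = 3531 rad/s.
Step 2 — Component impedances:
  R: Z = R = 17.1 Ω
  C: Z = 1/(jωC) = -j/(ω·C) = 0 - j8281 Ω
Step 3 — Series combination: Z_total = R + C = 17.1 - j8281 Ω = 8281∠-89.9° Ω.
Step 4 — Power factor: PF = cos(φ) = Re(Z)/|Z| = 17.1/8281 = 0.002065.
Step 5 — Type: Im(Z) = -8281 ⇒ leading (phase φ = -89.9°).

PF = 0.002065 (leading, φ = -89.9°)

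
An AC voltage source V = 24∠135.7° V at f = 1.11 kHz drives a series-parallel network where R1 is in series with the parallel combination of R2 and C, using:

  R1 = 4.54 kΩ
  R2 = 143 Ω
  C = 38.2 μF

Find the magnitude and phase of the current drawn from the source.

Step 1 — Angular frequency: ω = 2π·f = 2π·1110 = 6974 rad/s.
Step 2 — Component impedances:
  R1: Z = R = 4540 Ω
  R2: Z = R = 143 Ω
  C: Z = 1/(jωC) = -j/(ω·C) = 0 - j3.753 Ω
Step 3 — Parallel branch: R2 || C = 1/(1/R2 + 1/C) = 0.09845 - j3.751 Ω.
Step 4 — Series with R1: Z_total = R1 + (R2 || C) = 4540 - j3.751 Ω = 4540∠-0.0° Ω.
Step 5 — Source phasor: V = 24∠135.7° V = -17.18 + j16.76 V.
Step 6 — Ohm's law: I = V / Z_total = (-17.18 + j16.76) / (4540 - j3.751) = -0.003786 + j0.003689 A.
Step 7 — Convert to polar: |I| = 0.005286 A, ∠I = 135.7°.

I = 0.005286∠135.7° A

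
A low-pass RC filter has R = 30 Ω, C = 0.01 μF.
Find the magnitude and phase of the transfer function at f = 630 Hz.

Step 1 — Angular frequency: ω = 2π·630 = 3958 rad/s.
Step 2 — Transfer function: H(jω) = 1/(1 + jωRC).
Step 3 — Denominator: 1 + jωRC = 1 + j·3958·30·1e-08 = 1 + j0.001188.
Step 4 — H = 1 - j0.001188.
Step 5 — Magnitude: |H| = 1 (-0.0 dB); phase: φ = -0.1°.

|H| = 1 (-0.0 dB), φ = -0.1°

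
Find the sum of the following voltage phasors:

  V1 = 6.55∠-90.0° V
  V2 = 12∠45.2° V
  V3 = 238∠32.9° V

Step 1 — Convert each phasor to rectangular form:
  V1 = 6.55·(cos(-90.0°) + j·sin(-90.0°)) = 0 - j6.55 V
  V2 = 12·(cos(45.2°) + j·sin(45.2°)) = 8.456 + j8.515 V
  V3 = 238·(cos(32.9°) + j·sin(32.9°)) = 199.8 + j129.3 V
Step 2 — Sum components: V_total = 208.3 + j131.2 V.
Step 3 — Convert to polar: |V_total| = 246.2 V, ∠V_total = 32.2°.

V_total = 246.2∠32.2° V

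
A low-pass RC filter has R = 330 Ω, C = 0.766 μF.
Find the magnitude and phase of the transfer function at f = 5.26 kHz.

Step 1 — Angular frequency: ω = 2π·5260 = 3.305e+04 rad/s.
Step 2 — Transfer function: H(jω) = 1/(1 + jωRC).
Step 3 — Denominator: 1 + jωRC = 1 + j·3.305e+04·330·7.66e-07 = 1 + j8.354.
Step 4 — H = 0.01413 - j0.118.
Step 5 — Magnitude: |H| = 0.1189 (-18.5 dB); phase: φ = -83.2°.

|H| = 0.1189 (-18.5 dB), φ = -83.2°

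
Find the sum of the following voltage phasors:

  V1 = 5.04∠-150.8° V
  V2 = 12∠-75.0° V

Step 1 — Convert each phasor to rectangular form:
  V1 = 5.04·(cos(-150.8°) + j·sin(-150.8°)) = -4.4 - j2.459 V
  V2 = 12·(cos(-75.0°) + j·sin(-75.0°)) = 3.106 - j11.59 V
Step 2 — Sum components: V_total = -1.294 - j14.05 V.
Step 3 — Convert to polar: |V_total| = 14.11 V, ∠V_total = -95.3°.

V_total = 14.11∠-95.3° V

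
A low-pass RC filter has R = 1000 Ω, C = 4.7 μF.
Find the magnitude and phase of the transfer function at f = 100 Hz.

Step 1 — Angular frequency: ω = 2π·100 = 628.3 rad/s.
Step 2 — Transfer function: H(jω) = 1/(1 + jωRC).
Step 3 — Denominator: 1 + jωRC = 1 + j·628.3·1000·4.7e-06 = 1 + j2.953.
Step 4 — H = 0.1029 - j0.3038.
Step 5 — Magnitude: |H| = 0.3207 (-9.9 dB); phase: φ = -71.3°.

|H| = 0.3207 (-9.9 dB), φ = -71.3°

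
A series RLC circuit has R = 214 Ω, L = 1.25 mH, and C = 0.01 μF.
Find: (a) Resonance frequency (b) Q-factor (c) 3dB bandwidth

Step 1 — Resonance: ω₀ = 1/√(LC) = 1/√(0.00125·1e-08) = 2.828e+05 rad/s.
Step 2 — f₀ = ω₀/(2π) = 4.502e+04 Hz.
Step 3 — Series Q: Q = ω₀L/R = 2.828e+05·0.00125/214 = 1.652.
Step 4 — Bandwidth: Δω = ω₀/Q = 1.712e+05 rad/s; BW = Δω/(2π) = 2.725e+04 Hz.

(a) f₀ = 4.502e+04 Hz  (b) Q = 1.652  (c) BW = 2.725e+04 Hz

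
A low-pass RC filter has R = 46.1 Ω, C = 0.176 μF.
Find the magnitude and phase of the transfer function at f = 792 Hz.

Step 1 — Angular frequency: ω = 2π·792 = 4976 rad/s.
Step 2 — Transfer function: H(jω) = 1/(1 + jωRC).
Step 3 — Denominator: 1 + jωRC = 1 + j·4976·46.1·1.76e-07 = 1 + j0.04038.
Step 4 — H = 0.9984 - j0.04031.
Step 5 — Magnitude: |H| = 0.9992 (-0.0 dB); phase: φ = -2.3°.

|H| = 0.9992 (-0.0 dB), φ = -2.3°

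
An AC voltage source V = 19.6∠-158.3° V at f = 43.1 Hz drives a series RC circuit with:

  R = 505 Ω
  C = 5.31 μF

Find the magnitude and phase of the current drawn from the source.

Step 1 — Angular frequency: ω = 2π·f = 2π·43.1 = 270.8 rad/s.
Step 2 — Component impedances:
  R: Z = R = 505 Ω
  C: Z = 1/(jωC) = -j/(ω·C) = 0 - j695.4 Ω
Step 3 — Series combination: Z_total = R + C = 505 - j695.4 Ω = 859.4∠-54.0° Ω.
Step 4 — Source phasor: V = 19.6∠-158.3° V = -18.21 - j7.247 V.
Step 5 — Ohm's law: I = V / Z_total = (-18.21 - j7.247) / (505 - j695.4) = -0.005628 - j0.0221 A.
Step 6 — Convert to polar: |I| = 0.02281 A, ∠I = -104.3°.

I = 0.02281∠-104.3° A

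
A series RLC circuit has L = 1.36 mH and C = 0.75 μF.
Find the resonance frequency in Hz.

Step 1 — Resonance condition Im(Z)=0 gives ω₀ = 1/√(LC).
Step 2 — ω₀ = 1/√(0.00136·7.5e-07) = 3.131e+04 rad/s.
Step 3 — f₀ = ω₀/(2π) = 4983 Hz.

f₀ = 4983 Hz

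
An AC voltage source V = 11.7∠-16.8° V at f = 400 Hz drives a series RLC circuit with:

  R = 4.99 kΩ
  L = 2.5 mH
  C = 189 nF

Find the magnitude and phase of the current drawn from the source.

Step 1 — Angular frequency: ω = 2π·f = 2π·400 = 2513 rad/s.
Step 2 — Component impedances:
  R: Z = R = 4990 Ω
  L: Z = jωL = j·2513·0.0025 = 0 + j6.283 Ω
  C: Z = 1/(jωC) = -j/(ω·C) = 0 - j2105 Ω
Step 3 — Series combination: Z_total = R + L + C = 4990 - j2099 Ω = 5413∠-22.8° Ω.
Step 4 — Source phasor: V = 11.7∠-16.8° V = 11.2 - j3.382 V.
Step 5 — Ohm's law: I = V / Z_total = (11.2 - j3.382) / (4990 - j2099) = 0.002149 + j0.0002264 A.
Step 6 — Convert to polar: |I| = 0.002161 A, ∠I = 6.0°.

I = 0.002161∠6.0° A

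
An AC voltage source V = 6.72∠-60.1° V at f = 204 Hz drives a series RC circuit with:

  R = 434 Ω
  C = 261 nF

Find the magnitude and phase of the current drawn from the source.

Step 1 — Angular frequency: ω = 2π·f = 2π·204 = 1282 rad/s.
Step 2 — Component impedances:
  R: Z = R = 434 Ω
  C: Z = 1/(jωC) = -j/(ω·C) = 0 - j2989 Ω
Step 3 — Series combination: Z_total = R + C = 434 - j2989 Ω = 3021∠-81.7° Ω.
Step 4 — Source phasor: V = 6.72∠-60.1° V = 3.35 - j5.826 V.
Step 5 — Ohm's law: I = V / Z_total = (3.35 - j5.826) / (434 - j2989) = 0.002068 + j0.0008204 A.
Step 6 — Convert to polar: |I| = 0.002225 A, ∠I = 21.6°.

I = 0.002225∠21.6° A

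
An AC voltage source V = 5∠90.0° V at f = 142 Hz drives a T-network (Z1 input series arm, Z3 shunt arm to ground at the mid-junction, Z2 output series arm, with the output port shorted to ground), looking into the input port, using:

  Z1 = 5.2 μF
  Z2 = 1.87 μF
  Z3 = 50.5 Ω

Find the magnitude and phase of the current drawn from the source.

Step 1 — Angular frequency: ω = 2π·f = 2π·142 = 892.2 rad/s.
Step 2 — Component impedances:
  Z1: Z = 1/(jωC) = -j/(ω·C) = 0 - j215.5 Ω
  Z2: Z = 1/(jωC) = -j/(ω·C) = 0 - j599.4 Ω
  Z3: Z = R = 50.5 Ω
Step 3 — With the output port shorted to ground, the output series arm Z2 runs from the junction to ground; the shunt arm Z3 also runs from the junction to ground. They appear in parallel: Z3 || Z2 = 50.14 - j4.225 Ω.
Step 4 — Series with input arm Z1: Z_in = Z1 + (Z3 || Z2) = 50.14 - j219.8 Ω = 225.4∠-77.1° Ω.
Step 5 — Source phasor: V = 5∠90.0° V = 0 + j5 V.
Step 6 — Ohm's law: I = V / Z_total = (0 + j5) / (50.14 - j219.8) = -0.02163 + j0.004934 A.
Step 7 — Convert to polar: |I| = 0.02218 A, ∠I = 167.1°.

I = 0.02218∠167.1° A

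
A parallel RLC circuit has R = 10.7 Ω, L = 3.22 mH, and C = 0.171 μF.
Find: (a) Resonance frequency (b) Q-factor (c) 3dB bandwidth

Step 1 — Resonance: ω₀ = 1/√(LC) = 1/√(0.00322·1.71e-07) = 4.262e+04 rad/s.
Step 2 — f₀ = ω₀/(2π) = 6783 Hz.
Step 3 — Parallel Q: Q = R/(ω₀L) = 10.7/(4.262e+04·0.00322) = 0.07797.
Step 4 — Bandwidth: Δω = ω₀/Q = 5.465e+05 rad/s; BW = Δω/(2π) = 8.698e+04 Hz.

(a) f₀ = 6783 Hz  (b) Q = 0.07797  (c) BW = 8.698e+04 Hz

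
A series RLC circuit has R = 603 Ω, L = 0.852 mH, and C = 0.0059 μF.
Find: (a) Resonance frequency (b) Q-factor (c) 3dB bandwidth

Step 1 — Resonance condition Im(Z)=0 gives ω₀ = 1/√(LC).
Step 2 — ω₀ = 1/√(0.000852·5.9e-09) = 4.46e+05 rad/s.
Step 3 — f₀ = ω₀/(2π) = 7.099e+04 Hz.
Step 4 — Series Q: Q = ω₀L/R = 4.46e+05·0.000852/603 = 0.6302.
Step 5 — 3dB bandwidth: Δω = ω₀/Q = 7.077e+05 rad/s; BW = Δω/(2π) = 1.126e+05 Hz.

(a) f₀ = 7.099e+04 Hz  (b) Q = 0.6302  (c) BW = 1.126e+05 Hz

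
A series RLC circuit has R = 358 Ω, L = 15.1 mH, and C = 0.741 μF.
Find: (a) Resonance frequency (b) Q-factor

Step 1 — Resonance condition Im(Z)=0 gives ω₀ = 1/√(LC).
Step 2 — ω₀ = 1/√(0.0151·7.41e-07) = 9454 rad/s.
Step 3 — f₀ = ω₀/(2π) = 1505 Hz.
Step 4 — Series Q: Q = ω₀L/R = 9454·0.0151/358 = 0.3987.

(a) f₀ = 1505 Hz  (b) Q = 0.3987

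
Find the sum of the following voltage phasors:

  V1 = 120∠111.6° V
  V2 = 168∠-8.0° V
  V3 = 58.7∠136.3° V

Step 1 — Convert each phasor to rectangular form:
  V1 = 120·(cos(111.6°) + j·sin(111.6°)) = -44.17 + j111.6 V
  V2 = 168·(cos(-8.0°) + j·sin(-8.0°)) = 166.4 - j23.38 V
  V3 = 58.7·(cos(136.3°) + j·sin(136.3°)) = -42.44 + j40.55 V
Step 2 — Sum components: V_total = 79.75 + j128.7 V.
Step 3 — Convert to polar: |V_total| = 151.4 V, ∠V_total = 58.2°.

V_total = 151.4∠58.2° V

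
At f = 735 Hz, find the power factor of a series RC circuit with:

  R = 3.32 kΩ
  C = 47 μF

Step 1 — Angular frequency: ω = 2π·f = 2π·735 = 4618 rad/s.
Step 2 — Component impedances:
  R: Z = R = 3320 Ω
  C: Z = 1/(jωC) = -j/(ω·C) = 0 - j4.607 Ω
Step 3 — Series combination: Z_total = R + C = 3320 - j4.607 Ω = 3320∠-0.1° Ω.
Step 4 — Power factor: PF = cos(φ) = Re(Z)/|Z| = 3320/3320 = 1.
Step 5 — Type: Im(Z) = -4.607 ⇒ leading (phase φ = -0.1°).

PF = 1 (leading, φ = -0.1°)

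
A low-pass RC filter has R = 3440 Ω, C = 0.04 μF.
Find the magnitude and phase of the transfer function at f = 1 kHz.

Step 1 — Angular frequency: ω = 2π·1000 = 6283 rad/s.
Step 2 — Transfer function: H(jω) = 1/(1 + jωRC).
Step 3 — Denominator: 1 + jωRC = 1 + j·6283·3440·4e-08 = 1 + j0.8646.
Step 4 — H = 0.5723 - j0.4948.
Step 5 — Magnitude: |H| = 0.7565 (-2.4 dB); phase: φ = -40.8°.

|H| = 0.7565 (-2.4 dB), φ = -40.8°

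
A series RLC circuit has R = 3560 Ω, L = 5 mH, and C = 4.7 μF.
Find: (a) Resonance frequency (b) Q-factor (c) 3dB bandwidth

Step 1 — Resonance condition Im(Z)=0 gives ω₀ = 1/√(LC).
Step 2 — ω₀ = 1/√(0.005·4.7e-06) = 6523 rad/s.
Step 3 — f₀ = ω₀/(2π) = 1038 Hz.
Step 4 — Series Q: Q = ω₀L/R = 6523·0.005/3560 = 0.009162.
Step 5 — 3dB bandwidth: Δω = ω₀/Q = 7.12e+05 rad/s; BW = Δω/(2π) = 1.133e+05 Hz.

(a) f₀ = 1038 Hz  (b) Q = 0.009162  (c) BW = 1.133e+05 Hz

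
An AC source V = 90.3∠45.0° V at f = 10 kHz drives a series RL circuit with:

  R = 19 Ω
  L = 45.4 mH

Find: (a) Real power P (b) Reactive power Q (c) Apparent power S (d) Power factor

Step 1 — Angular frequency: ω = 2π·f = 2π·1e+04 = 6.283e+04 rad/s.
Step 2 — Component impedances:
  R: Z = R = 19 Ω
  L: Z = jωL = j·6.283e+04·0.0454 = 0 + j2853 Ω
Step 3 — Series combination: Z_total = R + L = 19 + j2853 Ω = 2853∠89.6° Ω.
Step 4 — Source phasor: V = 90.3∠45.0° V = 63.85 + j63.85 V.
Step 5 — Current: I = V / Z = 0.02253 - j0.02223 A = 0.03166∠-44.6° A.
Step 6 — Complex power: S = V·I* = 0.01904 + j2.858 VA.
Step 7 — Real power: P = Re(S) = 0.01904 W.
Step 8 — Reactive power: Q = Im(S) = 2.858 VAR.
Step 9 — Apparent power: |S| = 2.858 VA.
Step 10 — Power factor: PF = P/|S| = 0.006661 (lagging).

(a) P = 0.01904 W  (b) Q = 2.858 VAR  (c) S = 2.858 VA  (d) PF = 0.006661 (lagging)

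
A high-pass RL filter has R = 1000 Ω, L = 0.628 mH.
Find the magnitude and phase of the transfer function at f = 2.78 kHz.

Step 1 — Angular frequency: ω = 2π·2780 = 1.747e+04 rad/s.
Step 2 — Transfer function: H(jω) = jωL/(R + jωL).
Step 3 — Numerator jωL = j·10.97; denominator R + jωL = 1000 + j10.97.
Step 4 — H = 0.0001203 + j0.01097.
Step 5 — Magnitude: |H| = 0.01097 (-39.2 dB); phase: φ = 89.4°.

|H| = 0.01097 (-39.2 dB), φ = 89.4°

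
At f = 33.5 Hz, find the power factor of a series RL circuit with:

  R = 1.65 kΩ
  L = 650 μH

Step 1 — Angular frequency: ω = 2π·f = 2π·33.5 = 210.5 rad/s.
Step 2 — Component impedances:
  R: Z = R = 1650 Ω
  L: Z = jωL = j·210.5·0.00065 = 0 + j0.1368 Ω
Step 3 — Series combination: Z_total = R + L = 1650 + j0.1368 Ω = 1650∠0.0° Ω.
Step 4 — Power factor: PF = cos(φ) = Re(Z)/|Z| = 1650/1650 = 1.
Step 5 — Type: Im(Z) = 0.1368 ⇒ lagging (phase φ = 0.0°).

PF = 1 (lagging, φ = 0.0°)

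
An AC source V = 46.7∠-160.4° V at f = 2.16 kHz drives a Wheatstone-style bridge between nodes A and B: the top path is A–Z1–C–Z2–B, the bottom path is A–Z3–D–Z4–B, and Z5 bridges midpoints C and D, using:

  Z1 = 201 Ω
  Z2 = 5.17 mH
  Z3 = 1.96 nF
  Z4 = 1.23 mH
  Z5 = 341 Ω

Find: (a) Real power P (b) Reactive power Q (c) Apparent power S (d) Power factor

Step 1 — Angular frequency: ω = 2π·f = 2π·2160 = 1.357e+04 rad/s.
Step 2 — Component impedances:
  Z1: Z = R = 201 Ω
  Z2: Z = jωL = j·1.357e+04·0.00517 = 0 + j70.17 Ω
  Z3: Z = 1/(jωC) = -j/(ω·C) = 0 - j3.759e+04 Ω
  Z4: Z = jωL = j·1.357e+04·0.00123 = 0 + j16.69 Ω
  Z5: Z = R = 341 Ω
Step 3 — Bridge requires nodal analysis (the Z5 bridge couples midpoints C and D, so the two paths cannot be reduced to a simple series/parallel combination). Setting node B to ground and injecting 1 A at node A, the 3-node admittance system at A, C, D solves to V_A = Z_AB = 215.3 + j65.56 Ω = 225.1∠16.9° Ω.
Step 4 — Source phasor: V = 46.7∠-160.4° V = -43.99 - j15.67 V.
Step 5 — Current: I = V / Z = -0.2073 - j0.00965 A = 0.2075∠-177.3° A.
Step 6 — Complex power: S = V·I* = 9.269 + j2.822 VA.
Step 7 — Real power: P = Re(S) = 9.269 W.
Step 8 — Reactive power: Q = Im(S) = 2.822 VAR.
Step 9 — Apparent power: |S| = 9.69 VA.
Step 10 — Power factor: PF = P/|S| = 0.9566 (lagging).

(a) P = 9.269 W  (b) Q = 2.822 VAR  (c) S = 9.69 VA  (d) PF = 0.9566 (lagging)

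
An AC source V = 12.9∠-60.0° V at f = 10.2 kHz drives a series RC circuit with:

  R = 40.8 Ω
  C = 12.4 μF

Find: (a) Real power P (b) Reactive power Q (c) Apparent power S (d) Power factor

Step 1 — Angular frequency: ω = 2π·f = 2π·1.02e+04 = 6.409e+04 rad/s.
Step 2 — Component impedances:
  R: Z = R = 40.8 Ω
  C: Z = 1/(jωC) = -j/(ω·C) = 0 - j1.258 Ω
Step 3 — Series combination: Z_total = R + C = 40.8 - j1.258 Ω = 40.82∠-1.8° Ω.
Step 4 — Source phasor: V = 12.9∠-60.0° V = 6.45 - j11.17 V.
Step 5 — Current: I = V / Z = 0.1664 - j0.2687 A = 0.316∠-58.2° A.
Step 6 — Complex power: S = V·I* = 4.075 - j0.1257 VA.
Step 7 — Real power: P = Re(S) = 4.075 W.
Step 8 — Reactive power: Q = Im(S) = -0.1257 VAR.
Step 9 — Apparent power: |S| = 4.077 VA.
Step 10 — Power factor: PF = P/|S| = 0.9995 (leading).

(a) P = 4.075 W  (b) Q = -0.1257 VAR  (c) S = 4.077 VA  (d) PF = 0.9995 (leading)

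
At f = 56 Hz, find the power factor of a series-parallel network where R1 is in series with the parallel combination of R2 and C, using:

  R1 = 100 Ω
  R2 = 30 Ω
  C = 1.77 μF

Step 1 — Angular frequency: ω = 2π·f = 2π·56 = 351.9 rad/s.
Step 2 — Component impedances:
  R1: Z = R = 100 Ω
  R2: Z = R = 30 Ω
  C: Z = 1/(jωC) = -j/(ω·C) = 0 - j1606 Ω
Step 3 — Parallel branch: R2 || C = 1/(1/R2 + 1/C) = 29.99 - j0.5603 Ω.
Step 4 — Series with R1: Z_total = R1 + (R2 || C) = 130 - j0.5603 Ω = 130∠-0.2° Ω.
Step 5 — Power factor: PF = cos(φ) = Re(Z)/|Z| = 130/130 = 1.
Step 6 — Type: Im(Z) = -0.5603 ⇒ leading (phase φ = -0.2°).

PF = 1 (leading, φ = -0.2°)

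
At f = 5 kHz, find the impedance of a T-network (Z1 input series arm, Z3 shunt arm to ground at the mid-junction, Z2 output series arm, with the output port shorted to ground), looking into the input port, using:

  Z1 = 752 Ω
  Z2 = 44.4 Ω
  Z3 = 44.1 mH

Step 1 — Angular frequency: ω = 2π·f = 2π·5000 = 3.142e+04 rad/s.
Step 2 — Component impedances:
  Z1: Z = R = 752 Ω
  Z2: Z = R = 44.4 Ω
  Z3: Z = jωL = j·3.142e+04·0.0441 = 0 + j1385 Ω
Step 3 — With the output port shorted to ground, the output series arm Z2 runs from the junction to ground; the shunt arm Z3 also runs from the junction to ground. They appear in parallel: Z3 || Z2 = 44.35 + j1.421 Ω.
Step 4 — Series with input arm Z1: Z_in = Z1 + (Z3 || Z2) = 796.4 + j1.421 Ω = 796.4∠0.1° Ω.

Z = 796.4 + j1.421 Ω = 796.4∠0.1° Ω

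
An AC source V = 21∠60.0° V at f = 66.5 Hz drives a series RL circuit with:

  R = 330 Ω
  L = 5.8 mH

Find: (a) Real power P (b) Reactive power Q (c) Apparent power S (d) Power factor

Step 1 — Angular frequency: ω = 2π·f = 2π·66.5 = 417.8 rad/s.
Step 2 — Component impedances:
  R: Z = R = 330 Ω
  L: Z = jωL = j·417.8·0.0058 = 0 + j2.423 Ω
Step 3 — Series combination: Z_total = R + L = 330 + j2.423 Ω = 330∠0.4° Ω.
Step 4 — Source phasor: V = 21∠60.0° V = 10.5 + j18.19 V.
Step 5 — Current: I = V / Z = 0.03222 + j0.05487 A = 0.06363∠59.6° A.
Step 6 — Complex power: S = V·I* = 1.336 + j0.009813 VA.
Step 7 — Real power: P = Re(S) = 1.336 W.
Step 8 — Reactive power: Q = Im(S) = 0.009813 VAR.
Step 9 — Apparent power: |S| = 1.336 VA.
Step 10 — Power factor: PF = P/|S| = 1 (lagging).

(a) P = 1.336 W  (b) Q = 0.009813 VAR  (c) S = 1.336 VA  (d) PF = 1 (lagging)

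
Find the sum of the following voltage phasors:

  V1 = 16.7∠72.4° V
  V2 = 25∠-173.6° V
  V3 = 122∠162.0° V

Step 1 — Convert each phasor to rectangular form:
  V1 = 16.7·(cos(72.4°) + j·sin(72.4°)) = 5.05 + j15.92 V
  V2 = 25·(cos(-173.6°) + j·sin(-173.6°)) = -24.84 - j2.787 V
  V3 = 122·(cos(162.0°) + j·sin(162.0°)) = -116 + j37.7 V
Step 2 — Sum components: V_total = -135.8 + j50.83 V.
Step 3 — Convert to polar: |V_total| = 145 V, ∠V_total = 159.5°.

V_total = 145∠159.5° V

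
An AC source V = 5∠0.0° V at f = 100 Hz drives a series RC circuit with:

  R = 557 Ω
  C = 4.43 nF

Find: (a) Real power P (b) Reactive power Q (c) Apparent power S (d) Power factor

Step 1 — Angular frequency: ω = 2π·f = 2π·100 = 628.3 rad/s.
Step 2 — Component impedances:
  R: Z = R = 557 Ω
  C: Z = 1/(jωC) = -j/(ω·C) = 0 - j3.593e+05 Ω
Step 3 — Series combination: Z_total = R + C = 557 - j3.593e+05 Ω = 3.593e+05∠-89.9° Ω.
Step 4 — Source phasor: V = 5∠0.0° V = 5 V.
Step 5 — Current: I = V / Z = 2.158e-08 + j1.392e-05 A = 1.392e-05∠89.9° A.
Step 6 — Complex power: S = V·I* = 1.079e-07 - j6.959e-05 VA.
Step 7 — Real power: P = Re(S) = 1.079e-07 W.
Step 8 — Reactive power: Q = Im(S) = -6.959e-05 VAR.
Step 9 — Apparent power: |S| = 6.959e-05 VA.
Step 10 — Power factor: PF = P/|S| = 0.00155 (leading).

(a) P = 1.079e-07 W  (b) Q = -6.959e-05 VAR  (c) S = 6.959e-05 VA  (d) PF = 0.00155 (leading)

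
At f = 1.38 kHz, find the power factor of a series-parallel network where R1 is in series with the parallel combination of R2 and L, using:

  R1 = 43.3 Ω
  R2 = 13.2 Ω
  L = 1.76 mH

Step 1 — Angular frequency: ω = 2π·f = 2π·1380 = 8671 rad/s.
Step 2 — Component impedances:
  R1: Z = R = 43.3 Ω
  R2: Z = R = 13.2 Ω
  L: Z = jωL = j·8671·0.00176 = 0 + j15.26 Ω
Step 3 — Parallel branch: R2 || L = 1/(1/R2 + 1/L) = 7.551 + j6.531 Ω.
Step 4 — Series with R1: Z_total = R1 + (R2 || L) = 50.85 + j6.531 Ω = 51.27∠7.3° Ω.
Step 5 — Power factor: PF = cos(φ) = Re(Z)/|Z| = 50.851/51.268 = 0.9919.
Step 6 — Type: Im(Z) = 6.531 ⇒ lagging (phase φ = 7.3°).

PF = 0.9919 (lagging, φ = 7.3°)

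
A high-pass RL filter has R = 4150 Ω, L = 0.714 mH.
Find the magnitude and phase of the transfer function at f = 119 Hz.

Step 1 — Angular frequency: ω = 2π·119 = 747.7 rad/s.
Step 2 — Transfer function: H(jω) = jωL/(R + jωL).
Step 3 — Numerator jωL = j·0.5339; denominator R + jωL = 4150 + j0.5339.
Step 4 — H = 1.655e-08 + j0.0001286.
Step 5 — Magnitude: |H| = 0.0001286 (-77.8 dB); phase: φ = 90.0°.

|H| = 0.0001286 (-77.8 dB), φ = 90.0°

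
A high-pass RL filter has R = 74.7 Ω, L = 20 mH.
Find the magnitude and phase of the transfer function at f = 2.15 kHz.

Step 1 — Angular frequency: ω = 2π·2150 = 1.351e+04 rad/s.
Step 2 — Transfer function: H(jω) = jωL/(R + jωL).
Step 3 — Numerator jωL = j·270.2; denominator R + jωL = 74.7 + j270.2.
Step 4 — H = 0.929 + j0.2569.
Step 5 — Magnitude: |H| = 0.9638 (-0.3 dB); phase: φ = 15.5°.

|H| = 0.9638 (-0.3 dB), φ = 15.5°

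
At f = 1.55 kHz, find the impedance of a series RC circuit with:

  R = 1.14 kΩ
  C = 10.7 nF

Step 1 — Angular frequency: ω = 2π·f = 2π·1550 = 9739 rad/s.
Step 2 — Component impedances:
  R: Z = R = 1140 Ω
  C: Z = 1/(jωC) = -j/(ω·C) = 0 - j9596 Ω
Step 3 — Series combination: Z_total = R + C = 1140 - j9596 Ω = 9664∠-83.2° Ω.

Z = 1140 - j9596 Ω = 9664∠-83.2° Ω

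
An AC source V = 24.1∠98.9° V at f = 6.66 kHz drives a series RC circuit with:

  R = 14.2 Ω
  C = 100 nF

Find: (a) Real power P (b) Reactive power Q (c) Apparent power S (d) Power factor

Step 1 — Angular frequency: ω = 2π·f = 2π·6660 = 4.185e+04 rad/s.
Step 2 — Component impedances:
  R: Z = R = 14.2 Ω
  C: Z = 1/(jωC) = -j/(ω·C) = 0 - j239 Ω
Step 3 — Series combination: Z_total = R + C = 14.2 - j239 Ω = 239.4∠-86.6° Ω.
Step 4 — Source phasor: V = 24.1∠98.9° V = -3.729 + j23.81 V.
Step 5 — Current: I = V / Z = -0.1002 - j0.009648 A = 0.1007∠-174.5° A.
Step 6 — Complex power: S = V·I* = 0.1439 - j2.422 VA.
Step 7 — Real power: P = Re(S) = 0.1439 W.
Step 8 — Reactive power: Q = Im(S) = -2.422 VAR.
Step 9 — Apparent power: |S| = 2.426 VA.
Step 10 — Power factor: PF = P/|S| = 0.05932 (leading).

(a) P = 0.1439 W  (b) Q = -2.422 VAR  (c) S = 2.426 VA  (d) PF = 0.05932 (leading)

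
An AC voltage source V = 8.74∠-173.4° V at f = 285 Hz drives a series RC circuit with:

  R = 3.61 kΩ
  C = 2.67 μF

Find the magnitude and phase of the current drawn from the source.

Step 1 — Angular frequency: ω = 2π·f = 2π·285 = 1791 rad/s.
Step 2 — Component impedances:
  R: Z = R = 3610 Ω
  C: Z = 1/(jωC) = -j/(ω·C) = 0 - j209.2 Ω
Step 3 — Series combination: Z_total = R + C = 3610 - j209.2 Ω = 3616∠-3.3° Ω.
Step 4 — Source phasor: V = 8.74∠-173.4° V = -8.682 - j1.005 V.
Step 5 — Ohm's law: I = V / Z_total = (-8.682 - j1.005) / (3610 - j209.2) = -0.002381 - j0.0004162 A.
Step 6 — Convert to polar: |I| = 0.002417 A, ∠I = -170.1°.

I = 0.002417∠-170.1° A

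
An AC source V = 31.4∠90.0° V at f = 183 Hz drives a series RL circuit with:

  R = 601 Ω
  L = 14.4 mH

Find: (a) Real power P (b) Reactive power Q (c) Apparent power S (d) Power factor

Step 1 — Angular frequency: ω = 2π·f = 2π·183 = 1150 rad/s.
Step 2 — Component impedances:
  R: Z = R = 601 Ω
  L: Z = jωL = j·1150·0.0144 = 0 + j16.56 Ω
Step 3 — Series combination: Z_total = R + L = 601 + j16.56 Ω = 601.2∠1.6° Ω.
Step 4 — Source phasor: V = 31.4∠90.0° V = 0 + j31.4 V.
Step 5 — Current: I = V / Z = 0.001438 + j0.05221 A = 0.05223∠88.4° A.
Step 6 — Complex power: S = V·I* = 1.639 + j0.04516 VA.
Step 7 — Real power: P = Re(S) = 1.639 W.
Step 8 — Reactive power: Q = Im(S) = 0.04516 VAR.
Step 9 — Apparent power: |S| = 1.64 VA.
Step 10 — Power factor: PF = P/|S| = 0.9996 (lagging).

(a) P = 1.639 W  (b) Q = 0.04516 VAR  (c) S = 1.64 VA  (d) PF = 0.9996 (lagging)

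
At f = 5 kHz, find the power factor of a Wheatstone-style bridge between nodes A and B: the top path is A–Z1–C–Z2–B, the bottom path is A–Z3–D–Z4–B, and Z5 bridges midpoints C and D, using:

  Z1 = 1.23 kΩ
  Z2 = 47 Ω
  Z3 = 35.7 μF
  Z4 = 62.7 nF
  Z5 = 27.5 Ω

Step 1 — Angular frequency: ω = 2π·f = 2π·5000 = 3.142e+04 rad/s.
Step 2 — Component impedances:
  Z1: Z = R = 1230 Ω
  Z2: Z = R = 47 Ω
  Z3: Z = 1/(jωC) = -j/(ω·C) = 0 - j0.8916 Ω
  Z4: Z = 1/(jωC) = -j/(ω·C) = 0 - j507.7 Ω
  Z5: Z = R = 27.5 Ω
Step 3 — Bridge requires nodal analysis (the Z5 bridge couples midpoints C and D, so the two paths cannot be reduced to a simple series/parallel combination). Setting node B to ground and injecting 1 A at node A, the 3-node admittance system at A, C, D solves to V_A = Z_AB = 72.37 - j11.39 Ω = 73.26∠-8.9° Ω.
Step 4 — Power factor: PF = cos(φ) = Re(Z)/|Z| = 72.371/73.262 = 0.9878.
Step 5 — Type: Im(Z) = -11.39 ⇒ leading (phase φ = -8.9°).

PF = 0.9878 (leading, φ = -8.9°)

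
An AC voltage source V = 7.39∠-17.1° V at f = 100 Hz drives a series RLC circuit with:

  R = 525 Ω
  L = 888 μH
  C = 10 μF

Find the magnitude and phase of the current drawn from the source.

Step 1 — Angular frequency: ω = 2π·f = 2π·100 = 628.3 rad/s.
Step 2 — Component impedances:
  R: Z = R = 525 Ω
  L: Z = jωL = j·628.3·0.000888 = 0 + j0.5579 Ω
  C: Z = 1/(jωC) = -j/(ω·C) = 0 - j159.2 Ω
Step 3 — Series combination: Z_total = R + L + C = 525 - j158.6 Ω = 548.4∠-16.8° Ω.
Step 4 — Source phasor: V = 7.39∠-17.1° V = 7.063 - j2.173 V.
Step 5 — Ohm's law: I = V / Z_total = (7.063 - j2.173) / (525 - j158.6) = 0.01347 - j6.843e-05 A.
Step 6 — Convert to polar: |I| = 0.01347 A, ∠I = -0.3°.

I = 0.01347∠-0.3° A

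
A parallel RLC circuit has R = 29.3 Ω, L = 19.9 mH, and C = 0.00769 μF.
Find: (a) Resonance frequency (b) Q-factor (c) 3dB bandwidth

Step 1 — Resonance: ω₀ = 1/√(LC) = 1/√(0.0199·7.69e-09) = 8.084e+04 rad/s.
Step 2 — f₀ = ω₀/(2π) = 1.287e+04 Hz.
Step 3 — Parallel Q: Q = R/(ω₀L) = 29.3/(8.084e+04·0.0199) = 0.01821.
Step 4 — Bandwidth: Δω = ω₀/Q = 4.438e+06 rad/s; BW = Δω/(2π) = 7.064e+05 Hz.

(a) f₀ = 1.287e+04 Hz  (b) Q = 0.01821  (c) BW = 7.064e+05 Hz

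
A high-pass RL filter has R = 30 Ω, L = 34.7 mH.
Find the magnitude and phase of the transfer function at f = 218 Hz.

Step 1 — Angular frequency: ω = 2π·218 = 1370 rad/s.
Step 2 — Transfer function: H(jω) = jωL/(R + jωL).
Step 3 — Numerator jωL = j·47.53; denominator R + jωL = 30 + j47.53.
Step 4 — H = 0.7151 + j0.4514.
Step 5 — Magnitude: |H| = 0.8456 (-1.5 dB); phase: φ = 32.3°.

|H| = 0.8456 (-1.5 dB), φ = 32.3°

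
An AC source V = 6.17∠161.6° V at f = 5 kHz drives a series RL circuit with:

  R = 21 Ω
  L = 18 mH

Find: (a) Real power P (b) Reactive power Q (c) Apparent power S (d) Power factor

Step 1 — Angular frequency: ω = 2π·f = 2π·5000 = 3.142e+04 rad/s.
Step 2 — Component impedances:
  R: Z = R = 21 Ω
  L: Z = jωL = j·3.142e+04·0.018 = 0 + j565.5 Ω
Step 3 — Series combination: Z_total = R + L = 21 + j565.5 Ω = 565.9∠87.9° Ω.
Step 4 — Source phasor: V = 6.17∠161.6° V = -5.855 + j1.948 V.
Step 5 — Current: I = V / Z = 0.003055 + j0.01047 A = 0.0109∠73.7° A.
Step 6 — Complex power: S = V·I* = 0.002497 + j0.06723 VA.
Step 7 — Real power: P = Re(S) = 0.002497 W.
Step 8 — Reactive power: Q = Im(S) = 0.06723 VAR.
Step 9 — Apparent power: |S| = 0.06727 VA.
Step 10 — Power factor: PF = P/|S| = 0.03711 (lagging).

(a) P = 0.002497 W  (b) Q = 0.06723 VAR  (c) S = 0.06727 VA  (d) PF = 0.03711 (lagging)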